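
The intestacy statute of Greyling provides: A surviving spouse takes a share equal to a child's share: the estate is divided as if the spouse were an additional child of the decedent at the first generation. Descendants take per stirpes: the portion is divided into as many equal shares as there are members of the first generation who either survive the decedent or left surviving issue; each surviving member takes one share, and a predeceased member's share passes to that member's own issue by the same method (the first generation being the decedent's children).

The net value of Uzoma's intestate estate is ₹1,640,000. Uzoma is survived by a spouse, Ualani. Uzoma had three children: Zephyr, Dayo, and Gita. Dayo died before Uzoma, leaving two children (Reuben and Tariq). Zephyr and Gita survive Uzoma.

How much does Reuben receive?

The spouse counts as an additional share at the children's level, so there are 4 primary shares of ₹410,000. Ualani takes one such share (₹410,000).
The children's combined portion (₹1,230,000) is divided into 3 shares of ₹410,000: Zephyr and Gita each take ₹410,000; Dayo's ₹410,000 share passes to Dayo's issue.
Dayo's share (₹410,000) is divided into 2 shares of ₹205,000: Reuben and Tariq each take ₹205,000.

Reuben receives ₹205,000.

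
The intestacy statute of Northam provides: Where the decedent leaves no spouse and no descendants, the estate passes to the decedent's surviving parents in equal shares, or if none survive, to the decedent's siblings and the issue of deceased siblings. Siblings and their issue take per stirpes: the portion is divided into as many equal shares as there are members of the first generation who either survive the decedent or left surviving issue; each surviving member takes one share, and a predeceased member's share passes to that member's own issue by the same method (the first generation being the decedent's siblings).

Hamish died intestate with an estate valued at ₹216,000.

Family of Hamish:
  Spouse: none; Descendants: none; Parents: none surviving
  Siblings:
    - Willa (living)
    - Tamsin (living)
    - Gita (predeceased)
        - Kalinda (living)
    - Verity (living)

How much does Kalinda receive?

Kalinda receives ₹54,000.

The entire ₹216,000 passes to the siblings and their issue.
That amount (₹216,000) is divided into 4 shares of ₹54,000: Willa, Tamsin, and Verity each take ₹54,000; Gita's ₹54,000 share passes to Gita's issue.
Gita's share (₹54,000) passes entirely to Kalinda.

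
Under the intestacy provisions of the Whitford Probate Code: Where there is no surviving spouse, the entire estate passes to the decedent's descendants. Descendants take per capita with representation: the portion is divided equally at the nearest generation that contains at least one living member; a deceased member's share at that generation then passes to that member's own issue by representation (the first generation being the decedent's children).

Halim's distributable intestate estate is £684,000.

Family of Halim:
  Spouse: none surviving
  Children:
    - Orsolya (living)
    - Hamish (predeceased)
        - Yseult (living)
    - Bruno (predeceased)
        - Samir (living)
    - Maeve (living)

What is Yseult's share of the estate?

Yseult receives £171,000.

The entire £684,000 passes to the descendants.
That amount (£684,000) is divided into 4 shares of £171,000: Orsolya and Maeve each take £171,000; Hamish's £171,000 share passes to Hamish's issue; Bruno's £171,000 share passes to Bruno's issue.
Hamish's share (£171,000) passes entirely to Yseult.
Bruno's share (£171,000) passes entirely to Samir.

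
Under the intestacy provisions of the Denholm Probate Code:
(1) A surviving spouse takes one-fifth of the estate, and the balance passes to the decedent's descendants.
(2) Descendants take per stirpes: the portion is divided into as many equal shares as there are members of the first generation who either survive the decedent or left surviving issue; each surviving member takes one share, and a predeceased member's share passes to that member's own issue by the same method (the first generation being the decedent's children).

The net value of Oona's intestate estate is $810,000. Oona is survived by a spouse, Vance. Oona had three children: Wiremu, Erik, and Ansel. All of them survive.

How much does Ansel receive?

Vance takes one-fifth of $810,000 = $162,000. The remaining $648,000 passes to the descendants.
The descendants' portion ($648,000) is divided into 3 shares of $216,000: Wiremu, Erik, and Ansel each take $216,000.

Ansel receives $216,000.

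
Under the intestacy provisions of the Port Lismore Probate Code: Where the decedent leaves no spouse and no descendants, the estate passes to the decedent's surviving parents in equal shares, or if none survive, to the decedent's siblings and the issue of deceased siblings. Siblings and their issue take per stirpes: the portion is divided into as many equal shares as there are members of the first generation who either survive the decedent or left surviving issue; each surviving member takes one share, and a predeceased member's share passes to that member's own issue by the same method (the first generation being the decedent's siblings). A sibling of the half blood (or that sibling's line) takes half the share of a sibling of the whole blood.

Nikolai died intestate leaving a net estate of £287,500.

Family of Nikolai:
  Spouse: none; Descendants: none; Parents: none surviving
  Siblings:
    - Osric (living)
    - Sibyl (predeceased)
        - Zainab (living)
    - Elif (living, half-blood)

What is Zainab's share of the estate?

The entire £287,500 passes to the siblings and their issue.
Counting each half-blood sibling's line as half a unit, there are 5/2 units in £287,500, so one unit is £115,000. Whole-blood lines (Osric and Sibyl) take £115,000 each; half-blood lines (Elif) take £57,500 each.
Sibyl's share (£115,000) passes entirely to Zainab.

Zainab receives £115,000.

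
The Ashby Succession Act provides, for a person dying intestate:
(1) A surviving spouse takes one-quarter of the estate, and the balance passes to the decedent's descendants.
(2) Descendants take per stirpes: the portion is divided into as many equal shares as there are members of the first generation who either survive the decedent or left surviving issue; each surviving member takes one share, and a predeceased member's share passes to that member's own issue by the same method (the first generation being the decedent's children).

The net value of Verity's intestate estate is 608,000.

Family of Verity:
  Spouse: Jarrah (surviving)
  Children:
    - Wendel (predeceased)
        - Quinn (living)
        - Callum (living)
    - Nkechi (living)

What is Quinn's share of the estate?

Quinn receives 114,000.

Jarrah takes one-quarter of 608,000 = 152,000. The remaining 456,000 passes to the descendants.
The descendants' portion (456,000) is divided into 2 shares of 228,000: Nkechi takes 228,000; Wendel's 228,000 share passes to Wendel's issue.
Wendel's share (228,000) is divided into 2 shares of 114,000: Quinn and Callum each take 114,000.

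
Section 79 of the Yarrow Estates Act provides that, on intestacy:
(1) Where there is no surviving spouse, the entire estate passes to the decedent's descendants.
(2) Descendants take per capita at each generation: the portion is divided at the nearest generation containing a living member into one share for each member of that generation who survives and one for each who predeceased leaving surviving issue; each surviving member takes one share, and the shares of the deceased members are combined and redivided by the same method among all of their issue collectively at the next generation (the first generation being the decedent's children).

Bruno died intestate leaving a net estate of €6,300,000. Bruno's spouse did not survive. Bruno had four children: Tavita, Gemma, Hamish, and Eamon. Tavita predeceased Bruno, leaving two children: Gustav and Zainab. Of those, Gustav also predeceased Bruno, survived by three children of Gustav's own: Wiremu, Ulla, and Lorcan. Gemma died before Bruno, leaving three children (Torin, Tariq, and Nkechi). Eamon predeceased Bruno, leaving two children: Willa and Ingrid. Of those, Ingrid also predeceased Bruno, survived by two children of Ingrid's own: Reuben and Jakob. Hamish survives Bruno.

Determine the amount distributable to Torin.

Torin receives €675,000.

The entire €6,300,000 passes to the descendants.
That amount (€6,300,000) is divided at the children's generation into 4 shares of €1,575,000. Hamish takes €1,575,000. The 3 shares of the deceased (Tavita, Gemma, and Eamon) are combined into a pool of €4,725,000.
That pool (€4,725,000) is divided at the grandchildren's generation into 7 shares of €675,000. Zainab, Torin, Tariq, Nkechi, and Willa each take €675,000. The 2 shares of the deceased (Gustav and Ingrid) are combined into a pool of €1,350,000.
That pool (€1,350,000) is divided at the great-grandchildren's generation equally among Wiremu, Ulla, Lorcan, Reuben, and Jakob: €270,000 each.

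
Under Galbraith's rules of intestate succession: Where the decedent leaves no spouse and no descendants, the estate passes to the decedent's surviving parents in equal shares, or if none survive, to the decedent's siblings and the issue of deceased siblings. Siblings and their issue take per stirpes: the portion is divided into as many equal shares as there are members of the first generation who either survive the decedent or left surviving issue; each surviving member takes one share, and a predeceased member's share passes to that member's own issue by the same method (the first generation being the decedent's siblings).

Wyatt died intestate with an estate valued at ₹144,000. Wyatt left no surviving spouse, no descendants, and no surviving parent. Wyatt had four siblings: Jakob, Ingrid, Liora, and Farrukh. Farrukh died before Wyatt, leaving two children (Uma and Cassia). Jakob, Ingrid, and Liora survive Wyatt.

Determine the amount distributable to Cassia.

Cassia receives ₹18,000.

The entire ₹144,000 passes to the siblings and their issue.
That amount (₹144,000) is divided into 4 shares of ₹36,000: Jakob, Ingrid, and Liora each take ₹36,000; Farrukh's ₹36,000 share passes to Farrukh's issue.
Farrukh's share (₹36,000) is divided into 2 shares of ₹18,000: Uma and Cassia each take ₹18,000.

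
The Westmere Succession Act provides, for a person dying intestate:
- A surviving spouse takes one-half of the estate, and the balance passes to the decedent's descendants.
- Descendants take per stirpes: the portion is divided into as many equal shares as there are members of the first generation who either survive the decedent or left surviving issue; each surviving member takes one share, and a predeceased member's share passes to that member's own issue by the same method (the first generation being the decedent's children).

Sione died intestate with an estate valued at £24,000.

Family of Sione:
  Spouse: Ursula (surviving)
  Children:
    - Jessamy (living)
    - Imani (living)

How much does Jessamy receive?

Ursula takes one-half of £24,000 = £12,000. The remaining £12,000 passes to the descendants.
The descendants' portion (£12,000) is divided into 2 shares of £6,000: Jessamy and Imani each take £6,000.

Jessamy receives £6,000.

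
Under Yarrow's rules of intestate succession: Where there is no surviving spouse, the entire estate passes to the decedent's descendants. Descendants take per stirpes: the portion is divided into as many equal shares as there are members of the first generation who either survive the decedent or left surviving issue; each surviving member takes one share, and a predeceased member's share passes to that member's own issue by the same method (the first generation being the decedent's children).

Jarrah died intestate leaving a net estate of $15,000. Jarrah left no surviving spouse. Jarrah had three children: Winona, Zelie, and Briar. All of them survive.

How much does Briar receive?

Briar receives $5,000.

The entire $15,000 passes to the descendants.
That amount ($15,000) is divided into 3 shares of $5,000: Winona, Zelie, and Briar each take $5,000.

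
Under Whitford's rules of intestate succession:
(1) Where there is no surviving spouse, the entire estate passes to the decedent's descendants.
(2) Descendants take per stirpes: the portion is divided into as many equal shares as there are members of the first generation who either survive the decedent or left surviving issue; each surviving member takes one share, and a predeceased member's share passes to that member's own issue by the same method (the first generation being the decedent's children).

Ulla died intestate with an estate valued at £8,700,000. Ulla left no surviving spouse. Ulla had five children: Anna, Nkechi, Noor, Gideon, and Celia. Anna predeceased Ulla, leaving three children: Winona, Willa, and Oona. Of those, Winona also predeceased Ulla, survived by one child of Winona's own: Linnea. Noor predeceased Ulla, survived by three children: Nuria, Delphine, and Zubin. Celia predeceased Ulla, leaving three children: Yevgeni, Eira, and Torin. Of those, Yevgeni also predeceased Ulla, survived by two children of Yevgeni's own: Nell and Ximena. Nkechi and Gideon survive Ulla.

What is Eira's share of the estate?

The entire £8,700,000 passes to the descendants.
That amount (£8,700,000) is divided into 5 shares of £1,740,000: Nkechi and Gideon each take £1,740,000; Anna's £1,740,000 share passes to Anna's issue; Noor's £1,740,000 share passes to Noor's issue; Celia's £1,740,000 share passes to Celia's issue.
Anna's share (£1,740,000) is divided into 3 shares of £580,000: Willa and Oona each take £580,000; Winona's £580,000 share passes to Winona's issue.
Winona's share (£580,000) passes entirely to Linnea.
Noor's share (£1,740,000) is divided into 3 shares of £580,000: Nuria, Delphine, and Zubin each take £580,000.
Celia's share (£1,740,000) is divided into 3 shares of £580,000: Eira and Torin each take £580,000; Yevgeni's £580,000 share passes to Yevgeni's issue.
Yevgeni's share (£580,000) is divided into 2 shares of £290,000: Nell and Ximena each take £290,000.

Eira receives £580,000.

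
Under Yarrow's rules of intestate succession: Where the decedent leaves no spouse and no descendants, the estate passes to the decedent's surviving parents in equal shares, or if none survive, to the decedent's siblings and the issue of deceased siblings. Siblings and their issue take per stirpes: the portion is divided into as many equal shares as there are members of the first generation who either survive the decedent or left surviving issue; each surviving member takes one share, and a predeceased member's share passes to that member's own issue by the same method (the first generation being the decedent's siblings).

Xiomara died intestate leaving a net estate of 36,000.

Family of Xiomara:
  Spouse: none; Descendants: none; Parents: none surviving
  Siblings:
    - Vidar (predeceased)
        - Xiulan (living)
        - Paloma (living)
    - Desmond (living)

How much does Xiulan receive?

Xiulan receives 9,000.

The entire 36,000 passes to the siblings and their issue.
That amount (36,000) is divided into 2 shares of 18,000: Desmond takes 18,000; Vidar's 18,000 share passes to Vidar's issue.
Vidar's share (18,000) is divided into 2 shares of 9,000: Xiulan and Paloma each take 9,000.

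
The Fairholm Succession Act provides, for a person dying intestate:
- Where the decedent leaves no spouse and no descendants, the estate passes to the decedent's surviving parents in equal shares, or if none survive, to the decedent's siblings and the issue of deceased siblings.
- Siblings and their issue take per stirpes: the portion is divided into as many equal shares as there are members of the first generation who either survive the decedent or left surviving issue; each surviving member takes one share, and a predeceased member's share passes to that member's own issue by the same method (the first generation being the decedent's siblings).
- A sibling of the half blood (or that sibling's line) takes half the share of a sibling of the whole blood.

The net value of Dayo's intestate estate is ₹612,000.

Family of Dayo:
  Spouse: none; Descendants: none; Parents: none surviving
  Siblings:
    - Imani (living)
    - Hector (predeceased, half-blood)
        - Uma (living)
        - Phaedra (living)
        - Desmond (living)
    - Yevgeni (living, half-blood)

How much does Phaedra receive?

The entire ₹612,000 passes to the siblings and their issue.
Counting each half-blood sibling's line as half a unit, there are 2 units in ₹612,000, so one unit is ₹306,000. Whole-blood lines (Imani) take ₹306,000 each; half-blood lines (Hector and Yevgeni) take ₹153,000 each.
Hector's share (₹153,000) is divided into 3 shares of ₹51,000: Uma, Phaedra, and Desmond each take ₹51,000.

Phaedra receives ₹51,000.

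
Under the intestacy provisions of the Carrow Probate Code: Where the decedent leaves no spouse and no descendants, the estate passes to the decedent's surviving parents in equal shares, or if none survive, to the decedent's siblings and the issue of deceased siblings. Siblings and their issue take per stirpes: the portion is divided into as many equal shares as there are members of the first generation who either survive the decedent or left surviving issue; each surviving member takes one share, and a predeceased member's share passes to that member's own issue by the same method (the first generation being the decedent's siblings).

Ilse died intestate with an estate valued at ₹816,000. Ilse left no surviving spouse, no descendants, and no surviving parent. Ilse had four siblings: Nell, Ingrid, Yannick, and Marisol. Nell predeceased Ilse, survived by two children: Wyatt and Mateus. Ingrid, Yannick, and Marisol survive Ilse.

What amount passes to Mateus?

Mateus receives ₹102,000.

The entire ₹816,000 passes to the siblings and their issue.
That amount (₹816,000) is divided into 4 shares of ₹204,000: Ingrid, Yannick, and Marisol each take ₹204,000; Nell's ₹204,000 share passes to Nell's issue.
Nell's share (₹204,000) is divided into 2 shares of ₹102,000: Wyatt and Mateus each take ₹102,000.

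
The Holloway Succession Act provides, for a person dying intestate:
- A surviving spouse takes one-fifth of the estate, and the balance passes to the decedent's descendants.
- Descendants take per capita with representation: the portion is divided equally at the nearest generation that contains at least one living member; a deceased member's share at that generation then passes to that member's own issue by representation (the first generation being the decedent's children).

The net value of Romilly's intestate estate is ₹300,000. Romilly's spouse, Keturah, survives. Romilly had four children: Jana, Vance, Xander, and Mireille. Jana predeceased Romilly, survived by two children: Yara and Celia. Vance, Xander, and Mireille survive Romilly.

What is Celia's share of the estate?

Celia receives ₹30,000.

Keturah takes one-fifth of ₹300,000 = ₹60,000. The remaining ₹240,000 passes to the descendants.
The descendants' portion (₹240,000) is divided into 4 shares of ₹60,000: Vance, Xander, and Mireille each take ₹60,000; Jana's ₹60,000 share passes to Jana's issue.
Jana's share (₹60,000) is divided into 2 shares of ₹30,000: Yara and Celia each take ₹30,000.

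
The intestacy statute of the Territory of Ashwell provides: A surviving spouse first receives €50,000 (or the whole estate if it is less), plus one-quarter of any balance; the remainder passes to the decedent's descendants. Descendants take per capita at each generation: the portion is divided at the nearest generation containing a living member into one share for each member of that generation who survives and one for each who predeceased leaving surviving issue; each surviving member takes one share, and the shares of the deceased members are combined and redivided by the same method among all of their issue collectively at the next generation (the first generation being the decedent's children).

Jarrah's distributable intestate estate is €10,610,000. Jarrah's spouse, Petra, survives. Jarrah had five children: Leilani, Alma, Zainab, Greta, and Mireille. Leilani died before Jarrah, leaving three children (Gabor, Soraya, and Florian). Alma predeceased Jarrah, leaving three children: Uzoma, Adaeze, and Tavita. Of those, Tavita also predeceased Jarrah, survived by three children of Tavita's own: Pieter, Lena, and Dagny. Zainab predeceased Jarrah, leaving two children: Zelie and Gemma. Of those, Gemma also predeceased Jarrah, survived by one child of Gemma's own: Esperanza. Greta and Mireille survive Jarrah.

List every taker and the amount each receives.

Petra first takes €50,000, leaving a balance of €10,560,000. Petra then takes one-quarter of the balance (€2,640,000), for a total of €2,690,000. The remaining €7,920,000 passes to the descendants.
The descendants' portion (€7,920,000) is divided at the children's generation into 5 shares of €1,584,000. Greta and Mireille each take €1,584,000. The 3 shares of the deceased (Leilani, Alma, and Zainab) are combined into a pool of €4,752,000.
That pool (€4,752,000) is divided at the grandchildren's generation into 8 shares of €594,000. Gabor, Soraya, Florian, Uzoma, Adaeze, and Zelie each take €594,000. The 2 shares of the deceased (Tavita and Gemma) are combined into a pool of €1,188,000.
That pool (€1,188,000) is divided at the great-grandchildren's generation equally among Pieter, Lena, Dagny, and Esperanza: €297,000 each.

Petra: €2,690,000; Gabor: €594,000; Soraya: €594,000; Florian: €594,000; Uzoma: €594,000; Adaeze: €594,000; Pieter: €297,000; Lena: €297,000; Dagny: €297,000; Zelie: €594,000; Esperanza: €297,000; Greta: €1,584,000; Mireille: €1,584,000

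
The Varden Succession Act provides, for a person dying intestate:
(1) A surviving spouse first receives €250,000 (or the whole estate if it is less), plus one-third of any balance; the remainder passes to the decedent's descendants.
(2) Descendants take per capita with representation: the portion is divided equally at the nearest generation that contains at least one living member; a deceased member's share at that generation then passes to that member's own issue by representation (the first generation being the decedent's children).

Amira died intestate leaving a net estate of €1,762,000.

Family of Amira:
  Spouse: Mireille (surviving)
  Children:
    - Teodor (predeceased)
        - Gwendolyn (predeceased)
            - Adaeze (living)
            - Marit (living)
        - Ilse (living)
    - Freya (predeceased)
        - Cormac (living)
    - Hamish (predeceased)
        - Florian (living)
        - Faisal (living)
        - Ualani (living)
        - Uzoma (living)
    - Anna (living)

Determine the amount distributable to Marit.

Marit receives €63,000.

Mireille first takes €250,000, leaving a balance of €1,512,000. Mireille then takes one-third of the balance (€504,000), for a total of €754,000. The remaining €1,008,000 passes to the descendants.
The descendants' portion (€1,008,000) is divided into 4 shares of €252,000: Anna takes €252,000; Teodor's €252,000 share passes to Teodor's issue; Freya's €252,000 share passes to Freya's issue; Hamish's €252,000 share passes to Hamish's issue.
Teodor's share (€252,000) is divided into 2 shares of €126,000: Ilse takes €126,000; Gwendolyn's €126,000 share passes to Gwendolyn's issue.
Gwendolyn's share (€126,000) is divided into 2 shares of €63,000: Adaeze and Marit each take €63,000.
Freya's share (€252,000) passes entirely to Cormac.
Hamish's share (€252,000) is divided into 4 shares of €63,000: Florian, Faisal, Ualani, and Uzoma each take €63,000.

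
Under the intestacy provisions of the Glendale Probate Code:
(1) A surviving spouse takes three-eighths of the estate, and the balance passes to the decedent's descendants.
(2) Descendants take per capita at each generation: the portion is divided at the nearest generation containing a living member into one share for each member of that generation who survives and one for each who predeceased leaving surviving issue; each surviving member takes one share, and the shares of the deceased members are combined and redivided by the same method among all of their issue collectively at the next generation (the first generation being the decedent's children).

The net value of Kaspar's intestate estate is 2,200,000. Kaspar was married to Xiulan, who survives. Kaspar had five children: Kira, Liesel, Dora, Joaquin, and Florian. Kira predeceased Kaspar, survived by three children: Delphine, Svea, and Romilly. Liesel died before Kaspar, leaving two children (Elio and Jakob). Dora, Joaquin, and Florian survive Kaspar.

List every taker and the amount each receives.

Xiulan: 825,000; Delphine: 110,000; Svea: 110,000; Romilly: 110,000; Elio: 110,000; Jakob: 110,000; Dora: 275,000; Joaquin: 275,000; Florian: 275,000

Xiulan takes three-eighths of 2,200,000 = 825,000. The remaining 1,375,000 passes to the descendants.
The descendants' portion (1,375,000) is divided at the children's generation into 5 shares of 275,000. Dora, Joaquin, and Florian each take 275,000. The 2 shares of the deceased (Kira and Liesel) are combined into a pool of 550,000.
That pool (550,000) is divided at the grandchildren's generation equally among Delphine, Svea, Romilly, Elio, and Jakob: 110,000 each.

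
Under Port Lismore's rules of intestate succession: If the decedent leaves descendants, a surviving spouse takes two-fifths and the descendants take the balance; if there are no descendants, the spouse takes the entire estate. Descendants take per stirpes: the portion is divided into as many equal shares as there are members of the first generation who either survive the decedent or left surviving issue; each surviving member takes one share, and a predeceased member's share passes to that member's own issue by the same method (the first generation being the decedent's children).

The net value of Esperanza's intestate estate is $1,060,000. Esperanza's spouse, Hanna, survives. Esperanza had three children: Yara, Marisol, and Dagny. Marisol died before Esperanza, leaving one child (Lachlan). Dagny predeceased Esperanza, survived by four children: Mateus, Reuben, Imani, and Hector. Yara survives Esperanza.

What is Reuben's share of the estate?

Reuben receives $53,000.

Hanna takes two-fifths of $1,060,000 = $424,000. The remaining $636,000 passes to the descendants.
The descendants' portion ($636,000) is divided into 3 shares of $212,000: Yara takes $212,000; Marisol's $212,000 share passes to Marisol's issue; Dagny's $212,000 share passes to Dagny's issue.
Marisol's share ($212,000) passes entirely to Lachlan.
Dagny's share ($212,000) is divided into 4 shares of $53,000: Mateus, Reuben, Imani, and Hector each take $53,000.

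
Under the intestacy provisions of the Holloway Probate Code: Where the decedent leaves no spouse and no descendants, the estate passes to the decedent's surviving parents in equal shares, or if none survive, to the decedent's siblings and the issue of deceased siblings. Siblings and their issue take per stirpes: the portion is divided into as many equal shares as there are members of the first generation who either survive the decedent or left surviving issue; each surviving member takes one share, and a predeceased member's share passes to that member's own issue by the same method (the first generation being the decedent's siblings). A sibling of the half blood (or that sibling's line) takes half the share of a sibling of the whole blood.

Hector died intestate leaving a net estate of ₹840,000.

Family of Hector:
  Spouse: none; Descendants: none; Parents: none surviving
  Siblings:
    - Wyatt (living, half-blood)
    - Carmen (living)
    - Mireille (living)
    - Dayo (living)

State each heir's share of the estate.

Wyatt: ₹120,000; Carmen: ₹240,000; Mireille: ₹240,000; Dayo: ₹240,000

The entire ₹840,000 passes to the siblings and their issue.
Counting each half-blood sibling's line as half a unit, there are 7/2 units in ₹840,000, so one unit is ₹240,000. Whole-blood lines (Carmen, Mireille, and Dayo) take ₹240,000 each; half-blood lines (Wyatt) take ₹120,000 each.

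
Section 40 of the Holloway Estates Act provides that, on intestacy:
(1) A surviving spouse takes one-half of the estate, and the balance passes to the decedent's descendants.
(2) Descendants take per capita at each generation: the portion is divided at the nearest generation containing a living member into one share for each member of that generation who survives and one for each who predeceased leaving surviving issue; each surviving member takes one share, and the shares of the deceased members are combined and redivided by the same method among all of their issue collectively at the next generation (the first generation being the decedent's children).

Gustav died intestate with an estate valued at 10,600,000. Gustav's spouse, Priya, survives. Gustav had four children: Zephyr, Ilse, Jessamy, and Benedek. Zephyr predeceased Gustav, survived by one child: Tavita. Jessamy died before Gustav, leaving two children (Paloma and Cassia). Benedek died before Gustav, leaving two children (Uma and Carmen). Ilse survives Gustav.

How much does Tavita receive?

Tavita receives 795,000.

Priya takes one-half of 10,600,000 = 5,300,000. The remaining 5,300,000 passes to the descendants.
The descendants' portion (5,300,000) is divided at the children's generation into 4 shares of 1,325,000. Ilse takes 1,325,000. The 3 shares of the deceased (Zephyr, Jessamy, and Benedek) are combined into a pool of 3,975,000.
That pool (3,975,000) is divided at the grandchildren's generation equally among Tavita, Paloma, Cassia, Uma, and Carmen: 795,000 each.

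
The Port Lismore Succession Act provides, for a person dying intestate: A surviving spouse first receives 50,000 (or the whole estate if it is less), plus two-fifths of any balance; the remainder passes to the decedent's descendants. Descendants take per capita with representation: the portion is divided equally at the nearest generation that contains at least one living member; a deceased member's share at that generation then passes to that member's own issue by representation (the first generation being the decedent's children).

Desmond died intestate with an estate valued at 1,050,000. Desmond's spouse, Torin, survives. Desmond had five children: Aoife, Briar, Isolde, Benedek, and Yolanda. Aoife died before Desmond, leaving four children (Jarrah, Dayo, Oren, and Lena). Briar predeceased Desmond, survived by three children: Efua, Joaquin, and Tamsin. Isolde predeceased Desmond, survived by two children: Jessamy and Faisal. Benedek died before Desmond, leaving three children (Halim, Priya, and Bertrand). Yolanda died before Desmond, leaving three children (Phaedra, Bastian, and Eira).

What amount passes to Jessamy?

Jessamy receives 40,000.

Torin first takes 50,000, leaving a balance of 1,000,000. Torin then takes two-fifths of the balance (400,000), for a total of 450,000. The remaining 600,000 passes to the descendants.
No child survives, so the initial division is made at the grandchildren's generation.
The descendants' portion (600,000) is divided into 15 shares of 40,000: Jarrah, Dayo, Oren, Lena, Efua, Joaquin, Tamsin, Jessamy, Faisal, Halim, Priya, Bertrand, Phaedra, Bastian, and Eira each take 40,000.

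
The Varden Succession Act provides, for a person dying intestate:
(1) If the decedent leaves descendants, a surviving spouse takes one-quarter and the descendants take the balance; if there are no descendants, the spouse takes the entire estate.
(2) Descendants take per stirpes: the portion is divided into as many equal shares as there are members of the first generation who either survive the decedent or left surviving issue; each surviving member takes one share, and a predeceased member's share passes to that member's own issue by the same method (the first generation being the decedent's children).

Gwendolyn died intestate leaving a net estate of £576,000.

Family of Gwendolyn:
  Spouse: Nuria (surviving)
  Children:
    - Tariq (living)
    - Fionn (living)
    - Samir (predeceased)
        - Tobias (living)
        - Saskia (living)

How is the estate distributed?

Nuria: £144,000; Tariq: £144,000; Fionn: £144,000; Tobias: £72,000; Saskia: £72,000

Nuria takes one-quarter of £576,000 = £144,000. The remaining £432,000 passes to the descendants.
The descendants' portion (£432,000) is divided into 3 shares of £144,000: Tariq and Fionn each take £144,000; Samir's £144,000 share passes to Samir's issue.
Samir's share (£144,000) is divided into 2 shares of £72,000: Tobias and Saskia each take £72,000.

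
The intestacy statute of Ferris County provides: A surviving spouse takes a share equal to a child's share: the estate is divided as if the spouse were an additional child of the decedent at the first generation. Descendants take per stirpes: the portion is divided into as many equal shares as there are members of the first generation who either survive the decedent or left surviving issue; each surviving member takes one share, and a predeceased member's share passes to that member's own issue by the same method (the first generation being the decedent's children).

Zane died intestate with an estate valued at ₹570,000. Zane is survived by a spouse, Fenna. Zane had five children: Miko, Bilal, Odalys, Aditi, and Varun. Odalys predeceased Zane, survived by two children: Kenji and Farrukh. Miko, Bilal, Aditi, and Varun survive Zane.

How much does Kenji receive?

The spouse counts as an additional share at the children's level, so there are 6 primary shares of ₹95,000. Fenna takes one such share (₹95,000).
The children's combined portion (₹475,000) is divided into 5 shares of ₹95,000: Miko, Bilal, Aditi, and Varun each take ₹95,000; Odalys's ₹95,000 share passes to Odalys's issue.
Odalys's share (₹95,000) is divided into 2 shares of ₹47,500: Kenji and Farrukh each take ₹47,500.

Kenji receives ₹47,500.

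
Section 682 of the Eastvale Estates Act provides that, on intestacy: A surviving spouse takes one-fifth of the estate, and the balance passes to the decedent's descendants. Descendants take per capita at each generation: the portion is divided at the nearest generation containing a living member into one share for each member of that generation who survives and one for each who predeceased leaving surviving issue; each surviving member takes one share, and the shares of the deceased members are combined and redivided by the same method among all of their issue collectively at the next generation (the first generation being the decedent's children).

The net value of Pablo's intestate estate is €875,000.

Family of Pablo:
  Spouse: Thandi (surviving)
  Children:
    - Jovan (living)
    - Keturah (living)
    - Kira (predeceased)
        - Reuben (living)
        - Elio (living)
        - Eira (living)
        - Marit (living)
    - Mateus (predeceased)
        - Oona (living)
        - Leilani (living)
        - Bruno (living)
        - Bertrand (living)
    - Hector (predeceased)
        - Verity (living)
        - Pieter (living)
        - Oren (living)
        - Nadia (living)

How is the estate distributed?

Thandi takes one-fifth of €875,000 = €175,000. The remaining €700,000 passes to the descendants.
The descendants' portion (€700,000) is divided at the children's generation into 5 shares of €140,000. Jovan and Keturah each take €140,000. The 3 shares of the deceased (Kira, Mateus, and Hector) are combined into a pool of €420,000.
That pool (€420,000) is divided at the grandchildren's generation equally among Reuben, Elio, Eira, Marit, Oona, Leilani, Bruno, Bertrand, Verity, Pieter, Oren, and Nadia: €35,000 each.

Thandi: €175,000; Jovan: €140,000; Keturah: €140,000; Reuben: €35,000; Elio: €35,000; Eira: €35,000; Marit: €35,000; Oona: €35,000; Leilani: €35,000; Bruno: €35,000; Bertrand: €35,000; Verity: €35,000; Pieter: €35,000; Oren: €35,000; Nadia: €35,000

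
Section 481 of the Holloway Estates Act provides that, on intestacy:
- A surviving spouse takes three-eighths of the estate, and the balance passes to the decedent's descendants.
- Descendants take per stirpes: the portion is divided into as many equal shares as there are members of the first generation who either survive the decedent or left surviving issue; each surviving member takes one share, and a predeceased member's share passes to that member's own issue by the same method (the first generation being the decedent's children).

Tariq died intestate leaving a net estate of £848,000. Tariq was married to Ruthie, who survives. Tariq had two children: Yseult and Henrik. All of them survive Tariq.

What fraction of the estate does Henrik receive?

Ruthie takes three-eighths of £848,000 = £318,000. The remaining £530,000 passes to the descendants.
The descendants' portion (£530,000) is divided into 2 shares of £265,000: Yseult and Henrik each take £265,000.

Henrik receives 5/16 of the estate.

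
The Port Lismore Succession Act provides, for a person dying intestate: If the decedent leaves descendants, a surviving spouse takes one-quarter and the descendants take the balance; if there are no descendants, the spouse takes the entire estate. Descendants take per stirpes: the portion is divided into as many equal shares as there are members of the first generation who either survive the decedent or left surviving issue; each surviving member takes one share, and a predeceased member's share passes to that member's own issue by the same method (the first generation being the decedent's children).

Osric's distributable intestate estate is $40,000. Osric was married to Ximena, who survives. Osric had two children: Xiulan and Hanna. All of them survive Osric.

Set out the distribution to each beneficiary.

Ximena takes one-quarter of $40,000 = $10,000. The remaining $30,000 passes to the descendants.
The descendants' portion ($30,000) is divided into 2 shares of $15,000: Xiulan and Hanna each take $15,000.

Ximena: $10,000; Xiulan: $15,000; Hanna: $15,000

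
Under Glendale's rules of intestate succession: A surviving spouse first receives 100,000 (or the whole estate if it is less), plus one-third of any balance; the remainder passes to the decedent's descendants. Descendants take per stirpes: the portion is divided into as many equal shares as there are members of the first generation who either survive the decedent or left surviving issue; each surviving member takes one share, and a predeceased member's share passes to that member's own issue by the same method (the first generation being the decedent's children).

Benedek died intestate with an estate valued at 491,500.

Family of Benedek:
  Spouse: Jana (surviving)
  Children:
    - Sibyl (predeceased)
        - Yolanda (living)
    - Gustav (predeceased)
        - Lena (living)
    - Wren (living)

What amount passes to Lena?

Lena receives 87,000.

Jana first takes 100,000, leaving a balance of 391,500. Jana then takes one-third of the balance (130,500), for a total of 230,500. The remaining 261,000 passes to the descendants.
The descendants' portion (261,000) is divided into 3 shares of 87,000: Wren takes 87,000; Sibyl's 87,000 share passes to Sibyl's issue; Gustav's 87,000 share passes to Gustav's issue.
Sibyl's share (87,000) passes entirely to Yolanda.
Gustav's share (87,000) passes entirely to Lena.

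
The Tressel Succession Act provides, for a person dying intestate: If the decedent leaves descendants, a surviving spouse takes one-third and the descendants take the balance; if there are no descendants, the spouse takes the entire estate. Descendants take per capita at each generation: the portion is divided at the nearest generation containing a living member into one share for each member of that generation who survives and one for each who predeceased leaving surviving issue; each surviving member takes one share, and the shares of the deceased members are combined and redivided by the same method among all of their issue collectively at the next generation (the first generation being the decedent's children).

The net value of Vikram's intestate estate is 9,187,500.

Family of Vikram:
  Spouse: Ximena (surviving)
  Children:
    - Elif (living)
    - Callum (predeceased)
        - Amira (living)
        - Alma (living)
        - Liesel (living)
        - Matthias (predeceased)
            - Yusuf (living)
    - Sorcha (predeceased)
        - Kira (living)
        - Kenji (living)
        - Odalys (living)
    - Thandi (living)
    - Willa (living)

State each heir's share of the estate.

Ximena: 3,062,500; Elif: 1,225,000; Amira: 350,000; Alma: 350,000; Liesel: 350,000; Yusuf: 350,000; Kira: 350,000; Kenji: 350,000; Odalys: 350,000; Thandi: 1,225,000; Willa: 1,225,000

Ximena takes one-third of 9,187,500 = 3,062,500. The remaining 6,125,000 passes to the descendants.
The descendants' portion (6,125,000) is divided at the children's generation into 5 shares of 1,225,000. Elif, Thandi, and Willa each take 1,225,000. The 2 shares of the deceased (Callum and Sorcha) are combined into a pool of 2,450,000.
That pool (2,450,000) is divided at the grandchildren's generation into 7 shares of 350,000. Amira, Alma, Liesel, Kira, Kenji, and Odalys each take 350,000. The remaining share for the deceased Matthias (350,000) is carried to the next generation.
That pool (350,000) passes entirely to Yusuf, the sole taker at the great-grandchildren's generation.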